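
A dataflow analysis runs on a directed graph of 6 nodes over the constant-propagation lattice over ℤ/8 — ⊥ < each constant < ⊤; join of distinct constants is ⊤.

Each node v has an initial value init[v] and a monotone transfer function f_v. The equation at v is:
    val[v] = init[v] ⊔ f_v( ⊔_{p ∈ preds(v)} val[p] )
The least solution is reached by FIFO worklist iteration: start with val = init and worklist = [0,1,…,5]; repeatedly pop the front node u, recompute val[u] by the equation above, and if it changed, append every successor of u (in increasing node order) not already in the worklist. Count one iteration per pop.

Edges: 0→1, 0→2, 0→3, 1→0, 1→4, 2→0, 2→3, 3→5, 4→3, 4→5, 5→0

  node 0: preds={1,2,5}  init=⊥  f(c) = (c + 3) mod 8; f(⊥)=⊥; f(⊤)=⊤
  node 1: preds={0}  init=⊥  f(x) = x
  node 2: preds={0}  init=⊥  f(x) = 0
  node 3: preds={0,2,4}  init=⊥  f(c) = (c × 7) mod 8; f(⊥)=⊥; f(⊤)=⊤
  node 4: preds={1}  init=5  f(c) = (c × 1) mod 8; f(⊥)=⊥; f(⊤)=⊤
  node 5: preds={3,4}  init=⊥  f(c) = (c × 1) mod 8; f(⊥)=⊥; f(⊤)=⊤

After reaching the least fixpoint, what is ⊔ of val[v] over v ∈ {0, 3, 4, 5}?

Worklist (14 pops):
  #1 pop 0: in=⊥ → ⊥ (no change)
  #2 pop 1: in=⊥ → ⊥ (no change)
  #3 pop 2: in=⊥ → 0 (was ⊥); enqueue [0]
  #4 pop 3: in=⊤ → ⊤ (was ⊥); enqueue []
  #5 pop 4: in=⊥ → 5 (no change)
  #6 pop 5: in=⊤ → ⊤ (was ⊥); enqueue []
  #7 pop 0: in=⊤ → ⊤ (was ⊥); enqueue [1,2,3]
  #8 pop 1: in=⊤ → ⊤ (was ⊥); enqueue [0,4]
  #9 pop 2: in=⊤ → 0 (no change)
  #10 pop 3: in=⊤ → ⊤ (no change)
  #11 pop 0: in=⊤ → ⊤ (no change)
  #12 pop 4: in=⊤ → ⊤ (was 5); enqueue [3,5]
  #13 pop 3: in=⊤ → ⊤ (no change)
  #14 pop 5: in=⊤ → ⊤ (no change)

Fixpoint:
  val[0] = ⊤
  val[1] = ⊤
  val[2] = 0
  val[3] = ⊤
  val[4] = ⊤
  val[5] = ⊤

⊤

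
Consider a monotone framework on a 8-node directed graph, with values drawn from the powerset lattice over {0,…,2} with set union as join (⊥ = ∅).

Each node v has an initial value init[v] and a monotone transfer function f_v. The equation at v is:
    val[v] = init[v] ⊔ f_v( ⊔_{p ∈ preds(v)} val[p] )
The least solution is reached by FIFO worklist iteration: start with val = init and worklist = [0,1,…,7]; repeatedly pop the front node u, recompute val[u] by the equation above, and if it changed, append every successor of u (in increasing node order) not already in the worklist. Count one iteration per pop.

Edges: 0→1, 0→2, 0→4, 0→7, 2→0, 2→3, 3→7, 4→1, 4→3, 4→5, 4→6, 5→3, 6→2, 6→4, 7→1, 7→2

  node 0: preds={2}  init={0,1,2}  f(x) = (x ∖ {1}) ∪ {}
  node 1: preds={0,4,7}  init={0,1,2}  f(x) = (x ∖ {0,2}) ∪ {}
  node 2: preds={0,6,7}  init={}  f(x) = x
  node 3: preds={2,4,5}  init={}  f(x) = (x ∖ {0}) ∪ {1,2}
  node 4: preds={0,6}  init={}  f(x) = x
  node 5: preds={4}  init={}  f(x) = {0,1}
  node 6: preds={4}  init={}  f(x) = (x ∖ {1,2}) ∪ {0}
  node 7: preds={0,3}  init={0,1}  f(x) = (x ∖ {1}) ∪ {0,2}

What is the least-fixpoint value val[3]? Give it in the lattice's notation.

Trace (13 dequeues):
  [1] u=0 | in {} | out {0,1,2} | ==
  [2] u=1 | in {0,1,2} | out {0,1,2} | ==
  [3] u=2 | in {0,1,2} | out {0,1,2} | prev {} | push {0}
  [4] u=3 | in {0,1,2} | out {1,2} | prev {} | push {}
  [5] u=4 | in {0,1,2} | out {0,1,2} | prev {} | push {1,3}
  [6] u=5 | in {0,1,2} | out {0,1} | prev {} | push {}
  [7] u=6 | in {0,1,2} | out {0} | prev {} | push {2,4}
  [8] u=7 | in {0,1,2} | out {0,1,2} | prev {0,1} | push {}
  [9] u=0 | in {0,1,2} | out {0,1,2} | ==
  [10] u=1 | in {0,1,2} | out {0,1,2} | ==
  [11] u=3 | in {0,1,2} | out {1,2} | ==
  [12] u=2 | in {0,1,2} | out {0,1,2} | ==
  [13] u=4 | in {0,1,2} | out {0,1,2} | ==

Converged values:
  [0] {0,1,2}
  [1] {0,1,2}
  [2] {0,1,2}
  [3] {1,2}
  [4] {0,1,2}
  [5] {0,1}
  [6] {0}
  [7] {0,1,2}

{1,2}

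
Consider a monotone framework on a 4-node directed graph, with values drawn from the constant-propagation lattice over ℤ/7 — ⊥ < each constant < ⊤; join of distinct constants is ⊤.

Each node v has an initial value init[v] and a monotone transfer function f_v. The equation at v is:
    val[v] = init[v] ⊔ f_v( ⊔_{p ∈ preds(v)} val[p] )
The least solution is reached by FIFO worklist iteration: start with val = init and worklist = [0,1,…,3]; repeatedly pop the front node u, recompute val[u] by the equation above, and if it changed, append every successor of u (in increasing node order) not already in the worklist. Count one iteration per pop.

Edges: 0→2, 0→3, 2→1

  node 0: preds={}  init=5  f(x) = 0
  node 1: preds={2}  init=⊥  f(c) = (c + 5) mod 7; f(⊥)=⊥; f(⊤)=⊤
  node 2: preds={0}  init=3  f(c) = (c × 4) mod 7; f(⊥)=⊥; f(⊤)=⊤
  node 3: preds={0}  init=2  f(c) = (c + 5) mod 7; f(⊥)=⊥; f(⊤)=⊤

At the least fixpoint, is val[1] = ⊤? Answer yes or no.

Iteration log — 5 steps:
  step 1. node 0  ⊔preds=⊥  new=⊤  old=5  +wl: 
  step 2. node 1  ⊔preds=3  new=1  old=⊥  +wl: 
  step 3. node 2  ⊔preds=⊤  new=⊤  old=3  +wl: 1
  step 4. node 3  ⊔preds=⊤  new=⊤  old=2  +wl: 
  step 5. node 1  ⊔preds=⊤  new=⊤  old=1  +wl: 

Least fixpoint reached:
  node 0: ⊤
  node 1: ⊤
  node 2: ⊤
  node 3: ⊤

yes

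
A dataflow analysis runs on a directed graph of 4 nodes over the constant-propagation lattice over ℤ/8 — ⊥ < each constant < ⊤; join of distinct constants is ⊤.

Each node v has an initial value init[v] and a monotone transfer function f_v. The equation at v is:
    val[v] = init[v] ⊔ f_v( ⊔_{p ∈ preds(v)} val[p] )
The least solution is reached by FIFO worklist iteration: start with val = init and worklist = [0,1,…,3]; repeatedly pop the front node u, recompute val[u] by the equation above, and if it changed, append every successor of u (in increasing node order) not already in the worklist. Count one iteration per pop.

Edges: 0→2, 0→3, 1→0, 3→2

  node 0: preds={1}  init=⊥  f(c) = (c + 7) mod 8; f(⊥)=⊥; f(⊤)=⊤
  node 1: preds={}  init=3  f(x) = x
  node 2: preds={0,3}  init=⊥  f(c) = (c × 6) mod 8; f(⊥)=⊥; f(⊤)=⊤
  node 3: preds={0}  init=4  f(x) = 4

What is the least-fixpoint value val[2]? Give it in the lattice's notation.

Worklist (4 pops):
  #1 pop 0: in=3 → 2 (was ⊥); enqueue []
  #2 pop 1: in=⊥ → 3 (no change)
  #3 pop 2: in=⊤ → ⊤ (was ⊥); enqueue []
  #4 pop 3: in=2 → 4 (no change)

Fixpoint:
  val[0] = 2
  val[1] = 3
  val[2] = ⊤
  val[3] = 4

⊤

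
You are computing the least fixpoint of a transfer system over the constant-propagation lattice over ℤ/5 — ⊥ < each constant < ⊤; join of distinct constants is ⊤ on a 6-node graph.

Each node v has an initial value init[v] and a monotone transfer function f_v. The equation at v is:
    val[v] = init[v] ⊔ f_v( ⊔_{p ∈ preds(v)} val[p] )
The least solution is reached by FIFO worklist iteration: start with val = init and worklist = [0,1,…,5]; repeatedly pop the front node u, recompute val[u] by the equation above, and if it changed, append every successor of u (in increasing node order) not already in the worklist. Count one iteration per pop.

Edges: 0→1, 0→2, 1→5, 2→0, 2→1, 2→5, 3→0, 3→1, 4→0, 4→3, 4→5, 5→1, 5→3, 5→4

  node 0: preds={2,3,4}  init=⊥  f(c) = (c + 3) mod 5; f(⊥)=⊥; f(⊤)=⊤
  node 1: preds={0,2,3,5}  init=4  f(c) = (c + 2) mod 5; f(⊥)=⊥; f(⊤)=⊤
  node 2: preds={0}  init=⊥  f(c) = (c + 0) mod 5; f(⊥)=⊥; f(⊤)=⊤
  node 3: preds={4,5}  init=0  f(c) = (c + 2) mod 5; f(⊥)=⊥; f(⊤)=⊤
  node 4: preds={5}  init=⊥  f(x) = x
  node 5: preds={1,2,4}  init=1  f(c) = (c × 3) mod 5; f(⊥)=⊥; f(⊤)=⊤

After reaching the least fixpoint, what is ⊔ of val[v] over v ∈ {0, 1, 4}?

⊤

Trace (15 dequeues):
  [1] u=0 | in 0 | out 3 | prev ⊥ | push {}
  [2] u=1 | in ⊤ | out ⊤ | prev 4 | push {}
  [3] u=2 | in 3 | out 3 | prev ⊥ | push {0,1}
  [4] u=3 | in 1 | out ⊤ | prev 0 | push {}
  [5] u=4 | in 1 | out 1 | prev ⊥ | push {3}
  [6] u=5 | in ⊤ | out ⊤ | prev 1 | push {4}
  [7] u=0 | in ⊤ | out ⊤ | prev 3 | push {2}
  [8] u=1 | in ⊤ | out ⊤ | ==
  [9] u=3 | in ⊤ | out ⊤ | ==
  [10] u=4 | in ⊤ | out ⊤ | prev 1 | push {0,3,5}
  [11] u=2 | in ⊤ | out ⊤ | prev 3 | push {1}
  [12] u=0 | in ⊤ | out ⊤ | ==
  [13] u=3 | in ⊤ | out ⊤ | ==
  [14] u=5 | in ⊤ | out ⊤ | ==
  [15] u=1 | in ⊤ | out ⊤ | ==

Converged values:
  [0] ⊤
  [1] ⊤
  [2] ⊤
  [3] ⊤
  [4] ⊤
  [5] ⊤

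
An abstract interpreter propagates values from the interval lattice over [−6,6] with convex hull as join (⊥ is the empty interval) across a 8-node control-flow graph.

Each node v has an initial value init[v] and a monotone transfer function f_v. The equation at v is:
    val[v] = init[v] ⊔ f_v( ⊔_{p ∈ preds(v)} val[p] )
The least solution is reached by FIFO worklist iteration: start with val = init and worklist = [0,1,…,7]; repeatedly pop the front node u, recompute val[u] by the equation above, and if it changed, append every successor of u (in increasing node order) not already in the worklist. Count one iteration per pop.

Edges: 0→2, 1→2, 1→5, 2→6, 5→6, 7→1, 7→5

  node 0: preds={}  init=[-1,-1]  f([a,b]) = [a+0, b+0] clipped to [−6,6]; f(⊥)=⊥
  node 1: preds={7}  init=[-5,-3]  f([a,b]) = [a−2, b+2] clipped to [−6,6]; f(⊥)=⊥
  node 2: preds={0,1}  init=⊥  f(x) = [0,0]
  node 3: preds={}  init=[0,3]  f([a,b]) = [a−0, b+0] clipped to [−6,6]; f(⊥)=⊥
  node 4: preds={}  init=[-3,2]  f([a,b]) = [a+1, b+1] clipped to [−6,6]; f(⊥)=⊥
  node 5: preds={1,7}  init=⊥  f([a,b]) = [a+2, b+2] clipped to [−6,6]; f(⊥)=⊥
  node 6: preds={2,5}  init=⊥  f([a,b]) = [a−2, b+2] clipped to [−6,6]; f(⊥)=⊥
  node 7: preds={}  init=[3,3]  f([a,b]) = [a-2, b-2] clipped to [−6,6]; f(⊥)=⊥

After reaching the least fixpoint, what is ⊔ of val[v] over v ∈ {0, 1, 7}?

[-5,5]

Iteration log — 8 steps:
  step 1. node 0  ⊔preds=⊥  new=[-1,-1]  stable
  step 2. node 1  ⊔preds=[3,3]  new=[-5,5]  old=[-5,-3]  +wl: 
  step 3. node 2  ⊔preds=[-5,5]  new=[0,0]  old=⊥  +wl: 
  step 4. node 3  ⊔preds=⊥  new=[0,3]  stable
  step 5. node 4  ⊔preds=⊥  new=[-3,2]  stable
  step 6. node 5  ⊔preds=[-5,5]  new=[-3,6]  old=⊥  +wl: 
  step 7. node 6  ⊔preds=[-3,6]  new=[-5,6]  old=⊥  +wl: 
  step 8. node 7  ⊔preds=⊥  new=[3,3]  stable

Least fixpoint reached:
  node 0: [-1,-1]
  node 1: [-5,5]
  node 2: [0,0]
  node 3: [0,3]
  node 4: [-3,2]
  node 5: [-3,6]
  node 6: [-5,6]
  node 7: [3,3]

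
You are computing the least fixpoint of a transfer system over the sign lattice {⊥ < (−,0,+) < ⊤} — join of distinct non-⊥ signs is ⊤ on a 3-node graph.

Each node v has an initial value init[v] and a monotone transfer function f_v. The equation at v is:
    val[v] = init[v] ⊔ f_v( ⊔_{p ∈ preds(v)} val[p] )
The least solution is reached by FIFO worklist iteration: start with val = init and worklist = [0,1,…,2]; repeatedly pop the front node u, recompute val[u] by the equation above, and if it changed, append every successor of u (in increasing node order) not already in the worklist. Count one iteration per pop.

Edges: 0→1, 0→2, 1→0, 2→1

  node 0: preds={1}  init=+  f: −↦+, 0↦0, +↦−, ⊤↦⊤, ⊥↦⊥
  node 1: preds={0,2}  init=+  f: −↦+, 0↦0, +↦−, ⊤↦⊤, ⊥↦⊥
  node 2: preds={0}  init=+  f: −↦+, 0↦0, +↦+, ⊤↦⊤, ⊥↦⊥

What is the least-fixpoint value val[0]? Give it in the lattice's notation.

Trace (5 dequeues):
  [1] u=0 | in + | out ⊤ | prev + | push {}
  [2] u=1 | in ⊤ | out ⊤ | prev + | push {0}
  [3] u=2 | in ⊤ | out ⊤ | prev + | push {1}
  [4] u=0 | in ⊤ | out ⊤ | ==
  [5] u=1 | in ⊤ | out ⊤ | ==

Converged values:
  [0] ⊤
  [1] ⊤
  [2] ⊤

⊤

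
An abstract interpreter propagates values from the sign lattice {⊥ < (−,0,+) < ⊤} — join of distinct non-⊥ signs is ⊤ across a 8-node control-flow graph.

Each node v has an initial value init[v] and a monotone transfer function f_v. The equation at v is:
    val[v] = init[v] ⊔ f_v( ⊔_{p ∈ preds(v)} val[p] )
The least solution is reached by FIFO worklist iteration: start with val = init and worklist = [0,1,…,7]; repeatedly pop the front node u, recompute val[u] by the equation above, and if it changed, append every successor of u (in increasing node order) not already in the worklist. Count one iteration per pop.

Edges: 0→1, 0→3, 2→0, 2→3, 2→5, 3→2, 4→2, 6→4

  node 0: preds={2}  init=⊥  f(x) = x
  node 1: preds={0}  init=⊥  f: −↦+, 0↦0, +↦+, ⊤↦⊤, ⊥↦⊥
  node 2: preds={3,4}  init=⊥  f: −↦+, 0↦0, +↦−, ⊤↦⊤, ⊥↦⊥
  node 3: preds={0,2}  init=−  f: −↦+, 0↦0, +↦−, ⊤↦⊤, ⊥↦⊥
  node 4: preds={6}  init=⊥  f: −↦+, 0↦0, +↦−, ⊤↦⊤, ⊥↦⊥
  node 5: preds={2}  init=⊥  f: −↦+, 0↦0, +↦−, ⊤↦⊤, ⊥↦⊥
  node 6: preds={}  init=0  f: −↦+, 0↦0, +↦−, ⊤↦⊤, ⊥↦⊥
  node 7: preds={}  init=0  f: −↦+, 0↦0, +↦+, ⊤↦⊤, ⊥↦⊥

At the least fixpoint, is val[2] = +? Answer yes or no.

Trace (17 dequeues):
  [1] u=0 | in ⊥ | out ⊥ | ==
  [2] u=1 | in ⊥ | out ⊥ | ==
  [3] u=2 | in − | out + | prev ⊥ | push {0}
  [4] u=3 | in + | out − | ==
  [5] u=4 | in 0 | out 0 | prev ⊥ | push {2}
  [6] u=5 | in + | out − | prev ⊥ | push {}
  [7] u=6 | in ⊥ | out 0 | ==
  [8] u=7 | in ⊥ | out 0 | ==
  [9] u=0 | in + | out + | prev ⊥ | push {1,3}
  [10] u=2 | in ⊤ | out ⊤ | prev + | push {0,5}
  [11] u=1 | in + | out + | prev ⊥ | push {}
  [12] u=3 | in ⊤ | out ⊤ | prev − | push {2}
  [13] u=0 | in ⊤ | out ⊤ | prev + | push {1,3}
  [14] u=5 | in ⊤ | out ⊤ | prev − | push {}
  [15] u=2 | in ⊤ | out ⊤ | ==
  [16] u=1 | in ⊤ | out ⊤ | prev + | push {}
  [17] u=3 | in ⊤ | out ⊤ | ==

Converged values:
  [0] ⊤
  [1] ⊤
  [2] ⊤
  [3] ⊤
  [4] 0
  [5] ⊤
  [6] 0
  [7] 0

no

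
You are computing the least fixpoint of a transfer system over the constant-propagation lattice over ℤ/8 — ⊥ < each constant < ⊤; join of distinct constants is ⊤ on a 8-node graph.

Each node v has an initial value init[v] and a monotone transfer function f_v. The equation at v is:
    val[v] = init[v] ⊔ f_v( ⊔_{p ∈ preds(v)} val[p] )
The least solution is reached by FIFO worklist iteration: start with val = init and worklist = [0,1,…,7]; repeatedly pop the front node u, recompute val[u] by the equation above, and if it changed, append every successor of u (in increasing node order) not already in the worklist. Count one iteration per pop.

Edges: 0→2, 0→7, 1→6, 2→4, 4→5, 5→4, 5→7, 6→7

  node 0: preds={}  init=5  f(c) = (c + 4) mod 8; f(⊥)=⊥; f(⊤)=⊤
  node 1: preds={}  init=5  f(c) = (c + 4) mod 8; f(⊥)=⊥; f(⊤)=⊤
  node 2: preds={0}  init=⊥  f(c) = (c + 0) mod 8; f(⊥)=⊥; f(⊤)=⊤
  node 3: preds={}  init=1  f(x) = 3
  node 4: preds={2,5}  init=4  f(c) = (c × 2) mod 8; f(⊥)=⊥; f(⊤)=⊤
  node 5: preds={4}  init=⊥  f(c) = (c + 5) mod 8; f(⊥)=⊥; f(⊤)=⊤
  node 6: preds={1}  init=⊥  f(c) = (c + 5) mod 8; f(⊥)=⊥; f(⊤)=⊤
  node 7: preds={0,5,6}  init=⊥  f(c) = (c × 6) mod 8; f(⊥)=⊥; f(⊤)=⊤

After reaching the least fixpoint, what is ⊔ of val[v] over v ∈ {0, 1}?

Worklist (9 pops):
  #1 pop 0: in=⊥ → 5 (no change)
  #2 pop 1: in=⊥ → 5 (no change)
  #3 pop 2: in=5 → 5 (was ⊥); enqueue []
  #4 pop 3: in=⊥ → ⊤ (was 1); enqueue []
  #5 pop 4: in=5 → ⊤ (was 4); enqueue []
  #6 pop 5: in=⊤ → ⊤ (was ⊥); enqueue [4]
  #7 pop 6: in=5 → 2 (was ⊥); enqueue []
  #8 pop 7: in=⊤ → ⊤ (was ⊥); enqueue []
  #9 pop 4: in=⊤ → ⊤ (no change)

Fixpoint:
  val[0] = 5
  val[1] = 5
  val[2] = 5
  val[3] = ⊤
  val[4] = ⊤
  val[5] = ⊤
  val[6] = 2
  val[7] = ⊤

5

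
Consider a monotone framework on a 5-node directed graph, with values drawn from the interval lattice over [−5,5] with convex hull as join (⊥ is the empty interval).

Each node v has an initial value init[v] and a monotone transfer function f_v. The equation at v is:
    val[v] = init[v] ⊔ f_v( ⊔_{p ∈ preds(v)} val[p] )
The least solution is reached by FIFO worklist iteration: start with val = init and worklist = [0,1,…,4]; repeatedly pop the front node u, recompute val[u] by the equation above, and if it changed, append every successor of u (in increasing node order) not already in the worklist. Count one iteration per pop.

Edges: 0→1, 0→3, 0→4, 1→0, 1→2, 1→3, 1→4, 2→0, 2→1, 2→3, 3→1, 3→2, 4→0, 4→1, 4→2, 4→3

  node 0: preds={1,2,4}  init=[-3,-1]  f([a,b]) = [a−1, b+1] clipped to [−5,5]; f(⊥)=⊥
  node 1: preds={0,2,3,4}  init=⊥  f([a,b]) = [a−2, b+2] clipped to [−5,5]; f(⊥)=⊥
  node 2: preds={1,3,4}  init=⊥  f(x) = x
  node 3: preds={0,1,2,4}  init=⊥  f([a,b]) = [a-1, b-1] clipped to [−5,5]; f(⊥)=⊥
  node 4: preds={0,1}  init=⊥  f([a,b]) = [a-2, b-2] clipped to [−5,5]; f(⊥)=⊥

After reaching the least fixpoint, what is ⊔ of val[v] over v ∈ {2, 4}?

Trace (19 dequeues):
  [1] u=0 | in ⊥ | out [-3,-1] | ==
  [2] u=1 | in [-3,-1] | out [-5,1] | prev ⊥ | push {0}
  [3] u=2 | in [-5,1] | out [-5,1] | prev ⊥ | push {1}
  [4] u=3 | in [-5,1] | out [-5,0] | prev ⊥ | push {2}
  [5] u=4 | in [-5,1] | out [-5,-1] | prev ⊥ | push {3}
  [6] u=0 | in [-5,1] | out [-5,2] | prev [-3,-1] | push {4}
  [7] u=1 | in [-5,2] | out [-5,4] | prev [-5,1] | push {0}
  [8] u=2 | in [-5,4] | out [-5,4] | prev [-5,1] | push {1}
  [9] u=3 | in [-5,4] | out [-5,3] | prev [-5,0] | push {2}
  [10] u=4 | in [-5,4] | out [-5,2] | prev [-5,-1] | push {3}
  [11] u=0 | in [-5,4] | out [-5,5] | prev [-5,2] | push {4}
  [12] u=1 | in [-5,5] | out [-5,5] | prev [-5,4] | push {0}
  [13] u=2 | in [-5,5] | out [-5,5] | prev [-5,4] | push {1}
  [14] u=3 | in [-5,5] | out [-5,4] | prev [-5,3] | push {2}
  [15] u=4 | in [-5,5] | out [-5,3] | prev [-5,2] | push {3}
  [16] u=0 | in [-5,5] | out [-5,5] | ==
  [17] u=1 | in [-5,5] | out [-5,5] | ==
  [18] u=2 | in [-5,5] | out [-5,5] | ==
  [19] u=3 | in [-5,5] | out [-5,4] | ==

Converged values:
  [0] [-5,5]
  [1] [-5,5]
  [2] [-5,5]
  [3] [-5,4]
  [4] [-5,3]

[-5,5]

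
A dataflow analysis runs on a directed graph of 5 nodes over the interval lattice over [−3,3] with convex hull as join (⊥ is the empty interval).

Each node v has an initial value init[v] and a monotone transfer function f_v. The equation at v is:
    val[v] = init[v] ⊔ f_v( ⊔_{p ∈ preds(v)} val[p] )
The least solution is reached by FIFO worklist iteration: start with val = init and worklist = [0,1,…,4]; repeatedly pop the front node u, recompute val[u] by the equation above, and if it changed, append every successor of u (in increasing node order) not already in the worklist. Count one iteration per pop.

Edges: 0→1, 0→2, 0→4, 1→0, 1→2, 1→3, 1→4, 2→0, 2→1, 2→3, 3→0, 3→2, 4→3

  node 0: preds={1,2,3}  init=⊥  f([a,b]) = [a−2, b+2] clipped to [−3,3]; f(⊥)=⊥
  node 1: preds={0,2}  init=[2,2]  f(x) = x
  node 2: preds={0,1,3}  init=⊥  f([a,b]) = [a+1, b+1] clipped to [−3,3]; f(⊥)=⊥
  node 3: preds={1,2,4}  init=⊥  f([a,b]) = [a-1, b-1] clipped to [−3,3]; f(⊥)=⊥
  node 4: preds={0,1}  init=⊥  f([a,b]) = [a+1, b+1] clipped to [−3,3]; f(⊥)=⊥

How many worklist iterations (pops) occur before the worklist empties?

Trace (14 dequeues):
  [1] u=0 | in [2,2] | out [0,3] | prev ⊥ | push {}
  [2] u=1 | in [0,3] | out [0,3] | prev [2,2] | push {0}
  [3] u=2 | in [0,3] | out [1,3] | prev ⊥ | push {1}
  [4] u=3 | in [0,3] | out [-1,2] | prev ⊥ | push {2}
  [5] u=4 | in [0,3] | out [1,3] | prev ⊥ | push {3}
  [6] u=0 | in [-1,3] | out [-3,3] | prev [0,3] | push {4}
  [7] u=1 | in [-3,3] | out [-3,3] | prev [0,3] | push {0}
  [8] u=2 | in [-3,3] | out [-2,3] | prev [1,3] | push {1}
  [9] u=3 | in [-3,3] | out [-3,2] | prev [-1,2] | push {2}
  [10] u=4 | in [-3,3] | out [-2,3] | prev [1,3] | push {3}
  [11] u=0 | in [-3,3] | out [-3,3] | ==
  [12] u=1 | in [-3,3] | out [-3,3] | ==
  [13] u=2 | in [-3,3] | out [-2,3] | ==
  [14] u=3 | in [-3,3] | out [-3,2] | ==

Converged values:
  [0] [-3,3]
  [1] [-3,3]
  [2] [-2,3]
  [3] [-3,2]
  [4] [-2,3]

14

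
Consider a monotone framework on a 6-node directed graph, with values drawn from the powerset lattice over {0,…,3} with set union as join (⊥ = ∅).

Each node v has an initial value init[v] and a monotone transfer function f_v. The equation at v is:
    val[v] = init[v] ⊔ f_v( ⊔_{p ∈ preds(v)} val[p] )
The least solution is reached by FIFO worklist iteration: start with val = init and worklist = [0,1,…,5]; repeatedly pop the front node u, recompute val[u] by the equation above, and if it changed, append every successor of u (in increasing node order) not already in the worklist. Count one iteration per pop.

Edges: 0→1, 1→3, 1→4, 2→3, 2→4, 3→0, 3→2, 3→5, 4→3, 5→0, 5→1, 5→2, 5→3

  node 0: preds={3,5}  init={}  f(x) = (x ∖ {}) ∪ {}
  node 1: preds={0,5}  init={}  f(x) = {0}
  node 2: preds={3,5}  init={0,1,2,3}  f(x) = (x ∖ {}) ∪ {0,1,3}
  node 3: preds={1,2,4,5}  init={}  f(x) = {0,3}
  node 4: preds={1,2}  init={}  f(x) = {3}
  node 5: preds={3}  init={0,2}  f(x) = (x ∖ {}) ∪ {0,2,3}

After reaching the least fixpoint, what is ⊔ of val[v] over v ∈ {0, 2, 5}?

Trace (10 dequeues):
  [1] u=0 | in {0,2} | out {0,2} | prev {} | push {}
  [2] u=1 | in {0,2} | out {0} | prev {} | push {}
  [3] u=2 | in {0,2} | out {0,1,2,3} | ==
  [4] u=3 | in {0,1,2,3} | out {0,3} | prev {} | push {0,2}
  [5] u=4 | in {0,1,2,3} | out {3} | prev {} | push {3}
  [6] u=5 | in {0,3} | out {0,2,3} | prev {0,2} | push {1}
  [7] u=0 | in {0,2,3} | out {0,2,3} | prev {0,2} | push {}
  [8] u=2 | in {0,2,3} | out {0,1,2,3} | ==
  [9] u=3 | in {0,1,2,3} | out {0,3} | ==
  [10] u=1 | in {0,2,3} | out {0} | ==

Converged values:
  [0] {0,2,3}
  [1] {0}
  [2] {0,1,2,3}
  [3] {0,3}
  [4] {3}
  [5] {0,2,3}

{0,1,2,3}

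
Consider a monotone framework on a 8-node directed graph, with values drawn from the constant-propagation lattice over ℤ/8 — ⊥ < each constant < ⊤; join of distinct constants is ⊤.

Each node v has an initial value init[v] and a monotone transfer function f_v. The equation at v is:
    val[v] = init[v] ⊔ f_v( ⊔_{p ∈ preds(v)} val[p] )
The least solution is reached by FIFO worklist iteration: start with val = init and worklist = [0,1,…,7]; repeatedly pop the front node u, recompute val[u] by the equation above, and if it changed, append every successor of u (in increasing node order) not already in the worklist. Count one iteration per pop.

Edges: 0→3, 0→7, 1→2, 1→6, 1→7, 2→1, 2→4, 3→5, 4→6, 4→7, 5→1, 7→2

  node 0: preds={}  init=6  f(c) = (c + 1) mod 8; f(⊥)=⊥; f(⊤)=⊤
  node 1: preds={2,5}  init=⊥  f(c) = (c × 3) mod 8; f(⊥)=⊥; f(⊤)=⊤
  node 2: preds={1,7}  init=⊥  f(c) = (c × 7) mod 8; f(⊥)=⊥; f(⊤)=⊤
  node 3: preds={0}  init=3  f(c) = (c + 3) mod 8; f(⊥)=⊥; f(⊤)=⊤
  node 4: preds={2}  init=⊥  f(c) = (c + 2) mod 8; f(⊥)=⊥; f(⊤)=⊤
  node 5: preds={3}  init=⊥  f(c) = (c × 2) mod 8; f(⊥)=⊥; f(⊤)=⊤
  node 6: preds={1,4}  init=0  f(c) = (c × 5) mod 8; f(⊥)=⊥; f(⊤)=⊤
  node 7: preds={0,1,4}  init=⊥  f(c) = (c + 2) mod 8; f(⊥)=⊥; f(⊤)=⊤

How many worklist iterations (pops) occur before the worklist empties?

17

Worklist (17 pops):
  #1 pop 0: in=⊥ → 6 (no change)
  #2 pop 1: in=⊥ → ⊥ (no change)
  #3 pop 2: in=⊥ → ⊥ (no change)
  #4 pop 3: in=6 → ⊤ (was 3); enqueue []
  #5 pop 4: in=⊥ → ⊥ (no change)
  #6 pop 5: in=⊤ → ⊤ (was ⊥); enqueue [1]
  #7 pop 6: in=⊥ → 0 (no change)
  #8 pop 7: in=6 → 0 (was ⊥); enqueue [2]
  #9 pop 1: in=⊤ → ⊤ (was ⊥); enqueue [6,7]
  #10 pop 2: in=⊤ → ⊤ (was ⊥); enqueue [1,4]
  #11 pop 6: in=⊤ → ⊤ (was 0); enqueue []
  #12 pop 7: in=⊤ → ⊤ (was 0); enqueue [2]
  #13 pop 1: in=⊤ → ⊤ (no change)
  #14 pop 4: in=⊤ → ⊤ (was ⊥); enqueue [6,7]
  #15 pop 2: in=⊤ → ⊤ (no change)
  #16 pop 6: in=⊤ → ⊤ (no change)
  #17 pop 7: in=⊤ → ⊤ (no change)

Fixpoint:
  val[0] = 6
  val[1] = ⊤
  val[2] = ⊤
  val[3] = ⊤
  val[4] = ⊤
  val[5] = ⊤
  val[6] = ⊤
  val[7] = ⊤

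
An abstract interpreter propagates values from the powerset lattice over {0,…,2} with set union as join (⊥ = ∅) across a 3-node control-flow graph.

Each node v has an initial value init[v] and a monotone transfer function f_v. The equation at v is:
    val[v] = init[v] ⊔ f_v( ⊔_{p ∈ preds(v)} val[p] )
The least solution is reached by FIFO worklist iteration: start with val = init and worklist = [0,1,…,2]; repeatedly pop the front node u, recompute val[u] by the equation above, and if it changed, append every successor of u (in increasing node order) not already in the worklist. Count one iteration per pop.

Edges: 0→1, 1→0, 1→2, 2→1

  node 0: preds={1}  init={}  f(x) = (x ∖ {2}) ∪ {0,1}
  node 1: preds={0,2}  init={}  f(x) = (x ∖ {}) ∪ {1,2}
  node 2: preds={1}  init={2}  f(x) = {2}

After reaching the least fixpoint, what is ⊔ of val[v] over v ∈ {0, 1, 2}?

{0,1,2}

Iteration log — 4 steps:
  step 1. node 0  ⊔preds={}  new={0,1}  old={}  +wl: 
  step 2. node 1  ⊔preds={0,1,2}  new={0,1,2}  old={}  +wl: 0
  step 3. node 2  ⊔preds={0,1,2}  new={2}  stable
  step 4. node 0  ⊔preds={0,1,2}  new={0,1}  stable

Least fixpoint reached:
  node 0: {0,1}
  node 1: {0,1,2}
  node 2: {2}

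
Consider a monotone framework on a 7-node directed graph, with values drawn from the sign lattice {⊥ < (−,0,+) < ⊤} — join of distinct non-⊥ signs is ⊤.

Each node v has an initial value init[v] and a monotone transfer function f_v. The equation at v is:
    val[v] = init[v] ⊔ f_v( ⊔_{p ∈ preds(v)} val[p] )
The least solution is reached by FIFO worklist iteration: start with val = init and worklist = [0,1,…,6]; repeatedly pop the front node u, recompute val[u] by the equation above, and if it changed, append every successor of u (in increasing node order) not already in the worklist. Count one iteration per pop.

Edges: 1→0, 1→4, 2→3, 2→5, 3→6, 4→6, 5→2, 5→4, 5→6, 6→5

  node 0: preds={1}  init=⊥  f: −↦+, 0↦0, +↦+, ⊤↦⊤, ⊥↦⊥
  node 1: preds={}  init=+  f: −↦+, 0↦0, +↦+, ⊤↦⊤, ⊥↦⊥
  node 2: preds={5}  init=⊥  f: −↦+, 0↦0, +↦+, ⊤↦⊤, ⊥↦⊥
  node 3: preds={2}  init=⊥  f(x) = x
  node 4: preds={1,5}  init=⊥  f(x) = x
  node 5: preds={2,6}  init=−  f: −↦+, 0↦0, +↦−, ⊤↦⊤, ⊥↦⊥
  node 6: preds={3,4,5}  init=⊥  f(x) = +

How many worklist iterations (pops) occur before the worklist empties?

Worklist (8 pops):
  #1 pop 0: in=+ → + (was ⊥); enqueue []
  #2 pop 1: in=⊥ → + (no change)
  #3 pop 2: in=− → + (was ⊥); enqueue []
  #4 pop 3: in=+ → + (was ⊥); enqueue []
  #5 pop 4: in=⊤ → ⊤ (was ⊥); enqueue []
  #6 pop 5: in=+ → − (no change)
  #7 pop 6: in=⊤ → + (was ⊥); enqueue [5]
  #8 pop 5: in=+ → − (no change)

Fixpoint:
  val[0] = +
  val[1] = +
  val[2] = +
  val[3] = +
  val[4] = ⊤
  val[5] = −
  val[6] = +

8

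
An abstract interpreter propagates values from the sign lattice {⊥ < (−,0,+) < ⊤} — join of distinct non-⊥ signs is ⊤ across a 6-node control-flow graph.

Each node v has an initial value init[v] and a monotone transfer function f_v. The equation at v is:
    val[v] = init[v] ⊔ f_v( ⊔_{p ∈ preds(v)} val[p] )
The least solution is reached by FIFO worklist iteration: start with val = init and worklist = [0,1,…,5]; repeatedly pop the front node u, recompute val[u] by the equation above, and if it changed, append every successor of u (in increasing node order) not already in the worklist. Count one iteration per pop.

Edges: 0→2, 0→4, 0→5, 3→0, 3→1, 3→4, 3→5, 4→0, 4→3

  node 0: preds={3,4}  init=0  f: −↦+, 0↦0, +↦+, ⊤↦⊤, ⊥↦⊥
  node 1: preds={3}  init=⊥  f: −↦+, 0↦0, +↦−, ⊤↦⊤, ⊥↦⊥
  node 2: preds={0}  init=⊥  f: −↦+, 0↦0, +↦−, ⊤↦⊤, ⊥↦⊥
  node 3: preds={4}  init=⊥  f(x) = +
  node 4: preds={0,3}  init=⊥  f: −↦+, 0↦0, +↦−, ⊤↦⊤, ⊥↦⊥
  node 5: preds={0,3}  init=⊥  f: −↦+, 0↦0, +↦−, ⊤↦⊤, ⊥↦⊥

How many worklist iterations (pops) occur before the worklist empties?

12

Iteration log — 12 steps:
  step 1. node 0  ⊔preds=⊥  new=0  stable
  step 2. node 1  ⊔preds=⊥  new=⊥  stable
  step 3. node 2  ⊔preds=0  new=0  old=⊥  +wl: 
  step 4. node 3  ⊔preds=⊥  new=+  old=⊥  +wl: 0,1
  step 5. node 4  ⊔preds=⊤  new=⊤  old=⊥  +wl: 3
  step 6. node 5  ⊔preds=⊤  new=⊤  old=⊥  +wl: 
  step 7. node 0  ⊔preds=⊤  new=⊤  old=0  +wl: 2,4,5
  step 8. node 1  ⊔preds=+  new=−  old=⊥  +wl: 
  step 9. node 3  ⊔preds=⊤  new=+  stable
  step 10. node 2  ⊔preds=⊤  new=⊤  old=0  +wl: 
  step 11. node 4  ⊔preds=⊤  new=⊤  stable
  step 12. node 5  ⊔preds=⊤  new=⊤  stable

Least fixpoint reached:
  node 0: ⊤
  node 1: −
  node 2: ⊤
  node 3: +
  node 4: ⊤
  node 5: ⊤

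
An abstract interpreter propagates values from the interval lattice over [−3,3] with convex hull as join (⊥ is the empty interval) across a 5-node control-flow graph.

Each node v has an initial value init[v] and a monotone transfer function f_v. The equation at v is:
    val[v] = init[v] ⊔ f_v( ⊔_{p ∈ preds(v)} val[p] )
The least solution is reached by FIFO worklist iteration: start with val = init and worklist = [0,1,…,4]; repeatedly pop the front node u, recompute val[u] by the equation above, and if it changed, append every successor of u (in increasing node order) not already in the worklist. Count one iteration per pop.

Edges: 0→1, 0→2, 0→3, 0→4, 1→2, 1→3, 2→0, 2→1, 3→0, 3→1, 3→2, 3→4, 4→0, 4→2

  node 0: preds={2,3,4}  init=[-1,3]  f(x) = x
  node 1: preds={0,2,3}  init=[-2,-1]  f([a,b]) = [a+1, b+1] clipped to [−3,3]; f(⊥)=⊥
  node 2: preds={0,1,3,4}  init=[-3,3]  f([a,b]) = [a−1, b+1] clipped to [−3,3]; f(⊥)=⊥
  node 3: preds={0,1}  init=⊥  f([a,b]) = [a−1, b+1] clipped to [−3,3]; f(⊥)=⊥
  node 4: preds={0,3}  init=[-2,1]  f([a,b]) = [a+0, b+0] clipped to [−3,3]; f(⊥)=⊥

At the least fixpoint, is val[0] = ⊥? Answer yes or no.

Worklist (8 pops):
  #1 pop 0: in=[-3,3] → [-3,3] (was [-1,3]); enqueue []
  #2 pop 1: in=[-3,3] → [-2,3] (was [-2,-1]); enqueue []
  #3 pop 2: in=[-3,3] → [-3,3] (no change)
  #4 pop 3: in=[-3,3] → [-3,3] (was ⊥); enqueue [0,1,2]
  #5 pop 4: in=[-3,3] → [-3,3] (was [-2,1]); enqueue []
  #6 pop 0: in=[-3,3] → [-3,3] (no change)
  #7 pop 1: in=[-3,3] → [-2,3] (no change)
  #8 pop 2: in=[-3,3] → [-3,3] (no change)

Fixpoint:
  val[0] = [-3,3]
  val[1] = [-2,3]
  val[2] = [-3,3]
  val[3] = [-3,3]
  val[4] = [-3,3]

no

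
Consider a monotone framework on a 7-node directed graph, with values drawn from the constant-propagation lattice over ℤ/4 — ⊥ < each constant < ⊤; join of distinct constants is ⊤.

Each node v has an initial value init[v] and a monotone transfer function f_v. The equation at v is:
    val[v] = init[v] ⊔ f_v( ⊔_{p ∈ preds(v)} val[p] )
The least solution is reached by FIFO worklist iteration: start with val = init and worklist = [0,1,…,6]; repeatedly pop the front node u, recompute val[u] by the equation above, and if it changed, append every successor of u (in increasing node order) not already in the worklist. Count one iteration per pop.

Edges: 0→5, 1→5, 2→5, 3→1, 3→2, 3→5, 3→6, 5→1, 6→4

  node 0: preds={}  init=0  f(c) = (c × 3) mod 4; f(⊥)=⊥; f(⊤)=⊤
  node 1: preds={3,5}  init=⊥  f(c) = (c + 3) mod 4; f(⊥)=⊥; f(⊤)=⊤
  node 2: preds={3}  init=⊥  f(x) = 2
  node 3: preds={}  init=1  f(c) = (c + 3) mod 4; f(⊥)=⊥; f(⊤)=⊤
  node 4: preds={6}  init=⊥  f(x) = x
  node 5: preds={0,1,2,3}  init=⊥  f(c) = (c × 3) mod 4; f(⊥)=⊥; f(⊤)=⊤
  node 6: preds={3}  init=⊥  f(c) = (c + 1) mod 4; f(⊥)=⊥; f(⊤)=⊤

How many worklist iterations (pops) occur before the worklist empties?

10

Iteration log — 10 steps:
  step 1. node 0  ⊔preds=⊥  new=0  stable
  step 2. node 1  ⊔preds=1  new=0  old=⊥  +wl: 
  step 3. node 2  ⊔preds=1  new=2  old=⊥  +wl: 
  step 4. node 3  ⊔preds=⊥  new=1  stable
  step 5. node 4  ⊔preds=⊥  new=⊥  stable
  step 6. node 5  ⊔preds=⊤  new=⊤  old=⊥  +wl: 1
  step 7. node 6  ⊔preds=1  new=2  old=⊥  +wl: 4
  step 8. node 1  ⊔preds=⊤  new=⊤  old=0  +wl: 5
  step 9. node 4  ⊔preds=2  new=2  old=⊥  +wl: 
  step 10. node 5  ⊔preds=⊤  new=⊤  stable

Least fixpoint reached:
  node 0: 0
  node 1: ⊤
  node 2: 2
  node 3: 1
  node 4: 2
  node 5: ⊤
  node 6: 2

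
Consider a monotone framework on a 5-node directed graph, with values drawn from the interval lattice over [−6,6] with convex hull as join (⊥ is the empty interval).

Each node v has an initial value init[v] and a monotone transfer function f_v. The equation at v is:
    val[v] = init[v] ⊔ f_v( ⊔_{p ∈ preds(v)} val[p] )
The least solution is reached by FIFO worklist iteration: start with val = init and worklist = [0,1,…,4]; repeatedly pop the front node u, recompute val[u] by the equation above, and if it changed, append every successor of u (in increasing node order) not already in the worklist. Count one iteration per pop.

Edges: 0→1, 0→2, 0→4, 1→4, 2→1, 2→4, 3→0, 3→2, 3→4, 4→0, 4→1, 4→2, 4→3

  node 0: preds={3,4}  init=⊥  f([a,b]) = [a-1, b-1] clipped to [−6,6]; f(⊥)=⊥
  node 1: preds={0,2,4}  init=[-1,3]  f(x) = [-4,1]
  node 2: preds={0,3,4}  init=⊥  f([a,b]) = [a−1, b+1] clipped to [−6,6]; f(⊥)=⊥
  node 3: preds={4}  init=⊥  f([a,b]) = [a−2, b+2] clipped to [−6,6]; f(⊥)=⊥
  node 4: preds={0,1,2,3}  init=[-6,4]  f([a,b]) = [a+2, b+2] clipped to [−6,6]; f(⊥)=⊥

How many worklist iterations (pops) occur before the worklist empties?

11

Trace (11 dequeues):
  [1] u=0 | in [-6,4] | out [-6,3] | prev ⊥ | push {}
  [2] u=1 | in [-6,4] | out [-4,3] | prev [-1,3] | push {}
  [3] u=2 | in [-6,4] | out [-6,5] | prev ⊥ | push {1}
  [4] u=3 | in [-6,4] | out [-6,6] | prev ⊥ | push {0,2}
  [5] u=4 | in [-6,6] | out [-6,6] | prev [-6,4] | push {3}
  [6] u=1 | in [-6,6] | out [-4,3] | ==
  [7] u=0 | in [-6,6] | out [-6,5] | prev [-6,3] | push {1,4}
  [8] u=2 | in [-6,6] | out [-6,6] | prev [-6,5] | push {}
  [9] u=3 | in [-6,6] | out [-6,6] | ==
  [10] u=1 | in [-6,6] | out [-4,3] | ==
  [11] u=4 | in [-6,6] | out [-6,6] | ==

Converged values:
  [0] [-6,5]
  [1] [-4,3]
  [2] [-6,6]
  [3] [-6,6]
  [4] [-6,6]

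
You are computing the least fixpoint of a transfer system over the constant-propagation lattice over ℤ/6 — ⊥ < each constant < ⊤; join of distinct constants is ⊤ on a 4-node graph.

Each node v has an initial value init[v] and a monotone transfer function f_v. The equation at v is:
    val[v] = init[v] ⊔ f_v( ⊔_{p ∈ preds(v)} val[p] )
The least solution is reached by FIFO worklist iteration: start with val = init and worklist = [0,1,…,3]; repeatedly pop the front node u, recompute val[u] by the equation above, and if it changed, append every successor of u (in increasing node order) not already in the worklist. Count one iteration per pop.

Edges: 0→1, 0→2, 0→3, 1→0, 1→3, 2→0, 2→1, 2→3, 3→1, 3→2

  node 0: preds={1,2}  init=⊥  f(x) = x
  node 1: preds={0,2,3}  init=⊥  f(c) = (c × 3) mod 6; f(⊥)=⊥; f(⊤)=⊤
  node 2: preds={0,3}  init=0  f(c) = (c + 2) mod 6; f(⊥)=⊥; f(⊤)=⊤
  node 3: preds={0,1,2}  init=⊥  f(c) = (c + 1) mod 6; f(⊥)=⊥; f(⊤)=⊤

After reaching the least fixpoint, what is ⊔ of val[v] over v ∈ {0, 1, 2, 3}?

⊤

Iteration log — 9 steps:
  step 1. node 0  ⊔preds=0  new=0  old=⊥  +wl: 
  step 2. node 1  ⊔preds=0  new=0  old=⊥  +wl: 0
  step 3. node 2  ⊔preds=0  new=⊤  old=0  +wl: 1
  step 4. node 3  ⊔preds=⊤  new=⊤  old=⊥  +wl: 2
  step 5. node 0  ⊔preds=⊤  new=⊤  old=0  +wl: 3
  step 6. node 1  ⊔preds=⊤  new=⊤  old=0  +wl: 0
  step 7. node 2  ⊔preds=⊤  new=⊤  stable
  step 8. node 3  ⊔preds=⊤  new=⊤  stable
  step 9. node 0  ⊔preds=⊤  new=⊤  stable

Least fixpoint reached:
  node 0: ⊤
  node 1: ⊤
  node 2: ⊤
  node 3: ⊤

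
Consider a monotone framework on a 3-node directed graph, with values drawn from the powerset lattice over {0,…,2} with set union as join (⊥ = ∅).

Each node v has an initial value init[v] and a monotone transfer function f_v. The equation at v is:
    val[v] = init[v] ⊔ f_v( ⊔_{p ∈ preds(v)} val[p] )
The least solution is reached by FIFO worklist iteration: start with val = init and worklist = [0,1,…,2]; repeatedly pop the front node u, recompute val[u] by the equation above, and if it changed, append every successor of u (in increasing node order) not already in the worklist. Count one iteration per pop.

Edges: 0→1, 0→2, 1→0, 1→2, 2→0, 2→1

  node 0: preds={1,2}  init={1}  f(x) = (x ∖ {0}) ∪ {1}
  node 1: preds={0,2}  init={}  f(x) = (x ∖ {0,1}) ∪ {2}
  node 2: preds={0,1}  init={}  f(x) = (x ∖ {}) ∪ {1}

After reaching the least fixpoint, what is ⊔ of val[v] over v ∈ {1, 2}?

{1,2}

Worklist (6 pops):
  #1 pop 0: in={} → {1} (no change)
  #2 pop 1: in={1} → {2} (was {}); enqueue [0]
  #3 pop 2: in={1,2} → {1,2} (was {}); enqueue [1]
  #4 pop 0: in={1,2} → {1,2} (was {1}); enqueue [2]
  #5 pop 1: in={1,2} → {2} (no change)
  #6 pop 2: in={1,2} → {1,2} (no change)

Fixpoint:
  val[0] = {1,2}
  val[1] = {2}
  val[2] = {1,2}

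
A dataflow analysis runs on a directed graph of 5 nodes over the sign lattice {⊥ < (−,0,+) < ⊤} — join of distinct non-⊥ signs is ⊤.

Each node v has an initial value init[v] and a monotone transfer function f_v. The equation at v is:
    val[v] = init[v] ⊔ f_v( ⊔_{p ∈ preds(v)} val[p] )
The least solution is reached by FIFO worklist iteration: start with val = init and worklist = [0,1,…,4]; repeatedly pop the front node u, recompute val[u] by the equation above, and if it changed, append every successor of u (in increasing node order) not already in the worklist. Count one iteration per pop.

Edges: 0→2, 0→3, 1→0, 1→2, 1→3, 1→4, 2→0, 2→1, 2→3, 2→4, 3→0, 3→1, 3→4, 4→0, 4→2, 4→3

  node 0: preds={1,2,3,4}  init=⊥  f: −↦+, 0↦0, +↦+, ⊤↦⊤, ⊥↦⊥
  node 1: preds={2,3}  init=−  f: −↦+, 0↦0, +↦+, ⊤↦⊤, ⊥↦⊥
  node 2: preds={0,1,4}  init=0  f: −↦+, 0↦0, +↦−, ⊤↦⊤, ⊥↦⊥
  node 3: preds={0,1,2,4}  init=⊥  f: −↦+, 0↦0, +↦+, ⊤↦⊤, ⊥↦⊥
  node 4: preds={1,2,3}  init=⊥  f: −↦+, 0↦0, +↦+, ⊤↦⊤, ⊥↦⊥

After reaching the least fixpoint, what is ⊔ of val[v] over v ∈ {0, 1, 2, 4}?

⊤

Worklist (9 pops):
  #1 pop 0: in=⊤ → ⊤ (was ⊥); enqueue []
  #2 pop 1: in=0 → ⊤ (was −); enqueue [0]
  #3 pop 2: in=⊤ → ⊤ (was 0); enqueue [1]
  #4 pop 3: in=⊤ → ⊤ (was ⊥); enqueue []
  #5 pop 4: in=⊤ → ⊤ (was ⊥); enqueue [2,3]
  #6 pop 0: in=⊤ → ⊤ (no change)
  #7 pop 1: in=⊤ → ⊤ (no change)
  #8 pop 2: in=⊤ → ⊤ (no change)
  #9 pop 3: in=⊤ → ⊤ (no change)

Fixpoint:
  val[0] = ⊤
  val[1] = ⊤
  val[2] = ⊤
  val[3] = ⊤
  val[4] = ⊤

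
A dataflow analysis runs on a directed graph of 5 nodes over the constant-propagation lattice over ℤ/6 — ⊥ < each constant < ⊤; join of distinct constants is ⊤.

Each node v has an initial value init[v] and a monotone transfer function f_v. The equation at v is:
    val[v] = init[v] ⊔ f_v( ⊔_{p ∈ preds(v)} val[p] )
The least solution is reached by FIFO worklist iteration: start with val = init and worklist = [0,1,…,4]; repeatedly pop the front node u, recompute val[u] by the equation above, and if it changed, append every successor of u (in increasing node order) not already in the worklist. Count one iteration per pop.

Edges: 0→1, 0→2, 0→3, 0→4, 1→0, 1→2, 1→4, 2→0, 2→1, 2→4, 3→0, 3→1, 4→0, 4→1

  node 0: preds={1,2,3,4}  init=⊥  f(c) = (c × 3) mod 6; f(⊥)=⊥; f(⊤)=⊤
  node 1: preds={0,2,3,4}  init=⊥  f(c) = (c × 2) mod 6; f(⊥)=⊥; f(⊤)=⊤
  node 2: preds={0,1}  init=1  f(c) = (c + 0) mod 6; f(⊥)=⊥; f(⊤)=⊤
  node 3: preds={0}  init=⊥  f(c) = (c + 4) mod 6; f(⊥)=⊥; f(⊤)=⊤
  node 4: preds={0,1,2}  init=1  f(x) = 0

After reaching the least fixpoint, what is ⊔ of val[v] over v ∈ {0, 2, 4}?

Iteration log — 12 steps:
  step 1. node 0  ⊔preds=1  new=3  old=⊥  +wl: 
  step 2. node 1  ⊔preds=⊤  new=⊤  old=⊥  +wl: 0
  step 3. node 2  ⊔preds=⊤  new=⊤  old=1  +wl: 1
  step 4. node 3  ⊔preds=3  new=1  old=⊥  +wl: 
  step 5. node 4  ⊔preds=⊤  new=⊤  old=1  +wl: 
  step 6. node 0  ⊔preds=⊤  new=⊤  old=3  +wl: 2,3,4
  step 7. node 1  ⊔preds=⊤  new=⊤  stable
  step 8. node 2  ⊔preds=⊤  new=⊤  stable
  step 9. node 3  ⊔preds=⊤  new=⊤  old=1  +wl: 0,1
  step 10. node 4  ⊔preds=⊤  new=⊤  stable
  step 11. node 0  ⊔preds=⊤  new=⊤  stable
  step 12. node 1  ⊔preds=⊤  new=⊤  stable

Least fixpoint reached:
  node 0: ⊤
  node 1: ⊤
  node 2: ⊤
  node 3: ⊤
  node 4: ⊤

⊤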